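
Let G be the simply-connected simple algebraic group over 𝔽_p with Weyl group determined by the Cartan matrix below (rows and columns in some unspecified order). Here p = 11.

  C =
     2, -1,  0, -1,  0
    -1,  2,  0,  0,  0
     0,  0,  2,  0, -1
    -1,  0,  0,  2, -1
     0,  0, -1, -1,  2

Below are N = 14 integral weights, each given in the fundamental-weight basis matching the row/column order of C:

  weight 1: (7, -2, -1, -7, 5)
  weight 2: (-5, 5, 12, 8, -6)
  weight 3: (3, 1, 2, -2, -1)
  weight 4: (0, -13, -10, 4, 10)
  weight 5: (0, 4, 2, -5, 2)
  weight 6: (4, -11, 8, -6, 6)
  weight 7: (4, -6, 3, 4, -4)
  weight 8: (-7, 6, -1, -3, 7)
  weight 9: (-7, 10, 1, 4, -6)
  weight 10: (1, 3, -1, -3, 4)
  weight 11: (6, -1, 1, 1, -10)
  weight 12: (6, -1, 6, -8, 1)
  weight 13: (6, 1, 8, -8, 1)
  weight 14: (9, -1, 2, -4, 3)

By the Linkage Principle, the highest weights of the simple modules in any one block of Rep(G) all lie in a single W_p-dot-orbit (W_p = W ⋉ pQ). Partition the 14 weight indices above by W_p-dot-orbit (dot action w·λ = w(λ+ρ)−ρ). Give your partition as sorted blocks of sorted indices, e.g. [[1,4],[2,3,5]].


C ↔ A_5 under row/col permutation; |W(A_5)| = 720.

Ā_11 reps of the 14 weights (A_5, coords as presented):

  1: (1, 1, 0, 6, 0) · 2: (0, 4, 0, 2, 3) · 3: (3, 2, 2, 0, 1) · 4: (0, 5, 1, 2, 3) · 5: (3, 2, 2, 0, 1) · 6: (0, 5, 1, 2, 3) · 7: (0, 5, 1, 2, 3) · 8: (1, 1, 0, 6, 0) · 9: (0, 5, 1, 2, 3) · 10: (0, 4, 0, 2, 3) · 11: (0, 0, 2, 2, 5) · 12: (0, 0, 2, 2, 5) · 13: (0, 0, 2, 2, 5) · 14: (4, 3, 0, 3, 1)

These 14 weights hit 6 W_11-dot-orbits; sizes (2, 2, 2, 4, 3, 1):

[[1, 8], [2, 10], [3, 5], [4, 6, 7, 9], [11, 12, 13], [14]]


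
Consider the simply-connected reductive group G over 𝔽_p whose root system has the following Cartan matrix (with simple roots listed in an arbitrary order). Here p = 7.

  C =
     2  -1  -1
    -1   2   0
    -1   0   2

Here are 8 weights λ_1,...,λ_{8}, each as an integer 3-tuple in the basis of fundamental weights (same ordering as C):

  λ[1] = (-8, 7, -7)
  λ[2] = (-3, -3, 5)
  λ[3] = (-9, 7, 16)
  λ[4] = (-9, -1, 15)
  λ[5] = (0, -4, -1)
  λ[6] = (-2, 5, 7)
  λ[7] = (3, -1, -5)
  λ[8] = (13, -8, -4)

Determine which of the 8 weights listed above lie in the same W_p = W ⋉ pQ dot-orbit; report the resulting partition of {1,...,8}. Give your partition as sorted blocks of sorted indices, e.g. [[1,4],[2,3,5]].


C ↔ A_3 under row/col permutation; |W(A_3)| = 24.

Each λ_j+ρ reduced to Ā_7; 3-tuples below use C's row order:

  1: (0, 1, 1)
  2: (2, 2, 2)
  3: (0, 4, 1)
  4: (0, 1, 1)
  5: (0, 1, 2)
  6: (0, 1, 1)
  7: (0, 0, 4)
  8: (0, 0, 4)

Partition of {1..8} into 5 W_7-dot-orbits:

[[1, 4, 6], [2], [3], [5], [7, 8]]


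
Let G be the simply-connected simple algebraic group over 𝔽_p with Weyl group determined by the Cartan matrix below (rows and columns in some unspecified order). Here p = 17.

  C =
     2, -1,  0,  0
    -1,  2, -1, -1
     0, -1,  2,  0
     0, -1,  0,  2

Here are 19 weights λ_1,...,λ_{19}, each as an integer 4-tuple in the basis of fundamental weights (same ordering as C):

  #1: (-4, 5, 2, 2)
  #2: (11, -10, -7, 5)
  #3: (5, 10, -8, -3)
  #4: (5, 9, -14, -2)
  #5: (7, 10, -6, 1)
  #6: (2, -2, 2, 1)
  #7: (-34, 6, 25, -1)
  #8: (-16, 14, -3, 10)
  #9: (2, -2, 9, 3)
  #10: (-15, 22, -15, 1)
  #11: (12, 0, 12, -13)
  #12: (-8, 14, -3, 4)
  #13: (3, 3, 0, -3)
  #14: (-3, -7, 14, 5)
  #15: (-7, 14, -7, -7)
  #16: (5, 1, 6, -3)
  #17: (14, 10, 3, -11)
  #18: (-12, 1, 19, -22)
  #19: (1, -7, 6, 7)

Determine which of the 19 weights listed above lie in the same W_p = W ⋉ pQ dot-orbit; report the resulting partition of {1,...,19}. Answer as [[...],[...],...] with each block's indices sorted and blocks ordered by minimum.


Root system D_4: the 4×4 matrix C matches after relabeling.

Alcove-folded reps (p=17, 19 weights, presented ϖ-order):

    1: (3, 3, 3, 3)
    2: (3, 3, 3, 3)
    3: (6, 0, 7, 2)
    4: (2, 1, 9, 3)
    5: (4, 2, 1, 2)
    6: (2, 1, 2, 1)
    7: (0, 0, 7, 1)
    8: (6, 0, 7, 2)
    9: (2, 1, 9, 3)
    10: (3, 3, 3, 3)
    11: (2, 1, 2, 1)
    12: (4, 2, 1, 2)
    13: (4, 2, 1, 2)
    14: (6, 0, 7, 2)
    15: (3, 3, 3, 3)
    16: (6, 0, 7, 2)
    17: (2, 1, 9, 3)
    18: (4, 2, 1, 2)
    19: (4, 2, 1, 2)

Partition of {1..19} into 6 W_17-dot-orbits:

[[1, 2, 10, 15], [3, 8, 14, 16], [4, 9, 17], [5, 12, 13, 18, 19], [6, 11], [7]]


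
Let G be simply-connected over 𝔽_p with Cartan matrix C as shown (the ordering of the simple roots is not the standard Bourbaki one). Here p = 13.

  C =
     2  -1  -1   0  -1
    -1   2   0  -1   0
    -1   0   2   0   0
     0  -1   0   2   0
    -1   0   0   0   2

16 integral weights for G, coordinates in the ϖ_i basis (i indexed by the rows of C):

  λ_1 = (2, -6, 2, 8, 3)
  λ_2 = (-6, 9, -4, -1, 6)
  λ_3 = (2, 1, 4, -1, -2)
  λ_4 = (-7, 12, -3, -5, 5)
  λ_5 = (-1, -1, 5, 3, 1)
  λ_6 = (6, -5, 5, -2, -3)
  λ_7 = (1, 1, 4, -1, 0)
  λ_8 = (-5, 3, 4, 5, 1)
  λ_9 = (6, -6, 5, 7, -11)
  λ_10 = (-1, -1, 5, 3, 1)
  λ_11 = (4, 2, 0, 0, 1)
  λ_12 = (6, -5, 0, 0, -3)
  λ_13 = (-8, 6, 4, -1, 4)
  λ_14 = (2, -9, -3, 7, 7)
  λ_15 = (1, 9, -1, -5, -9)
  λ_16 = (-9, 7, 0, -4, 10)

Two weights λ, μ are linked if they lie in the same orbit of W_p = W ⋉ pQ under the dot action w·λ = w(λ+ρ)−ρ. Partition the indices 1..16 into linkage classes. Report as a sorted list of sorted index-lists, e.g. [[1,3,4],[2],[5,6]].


Dynkin diagram of C (from the 8 off-diagonal −1 entries): D_5.

Ā_13 reps of the 16 weights (D_5, coords as presented):

    [1] (1, 1, 1, 3, 2)
    [2] (2, 1, 5, 0, 1)
    [3] (2, 1, 5, 0, 1)
    [4] (0, 0, 6, 4, 2)
    [5] (0, 0, 6, 4, 2)
    [6] (0, 0, 6, 4, 2)
    [7] (2, 1, 5, 0, 1)
    [8] (2, 0, 1, 6, 2)
    [9] (3, 0, 2, 0, 2)
    [10] (0, 0, 6, 4, 2)
    [11] (1, 1, 1, 3, 2)
    [12] (1, 1, 1, 3, 2)
    [13] (3, 0, 2, 0, 2)
    [14] (2, 1, 5, 0, 1)
    [15] (0, 0, 6, 4, 2)
    [16] (2, 1, 5, 0, 1)

Partition of {1..16} into 5 W_13-dot-orbits:

[[1, 11, 12], [2, 3, 7, 14, 16], [4, 5, 6, 10, 15], [8], [9, 13]]


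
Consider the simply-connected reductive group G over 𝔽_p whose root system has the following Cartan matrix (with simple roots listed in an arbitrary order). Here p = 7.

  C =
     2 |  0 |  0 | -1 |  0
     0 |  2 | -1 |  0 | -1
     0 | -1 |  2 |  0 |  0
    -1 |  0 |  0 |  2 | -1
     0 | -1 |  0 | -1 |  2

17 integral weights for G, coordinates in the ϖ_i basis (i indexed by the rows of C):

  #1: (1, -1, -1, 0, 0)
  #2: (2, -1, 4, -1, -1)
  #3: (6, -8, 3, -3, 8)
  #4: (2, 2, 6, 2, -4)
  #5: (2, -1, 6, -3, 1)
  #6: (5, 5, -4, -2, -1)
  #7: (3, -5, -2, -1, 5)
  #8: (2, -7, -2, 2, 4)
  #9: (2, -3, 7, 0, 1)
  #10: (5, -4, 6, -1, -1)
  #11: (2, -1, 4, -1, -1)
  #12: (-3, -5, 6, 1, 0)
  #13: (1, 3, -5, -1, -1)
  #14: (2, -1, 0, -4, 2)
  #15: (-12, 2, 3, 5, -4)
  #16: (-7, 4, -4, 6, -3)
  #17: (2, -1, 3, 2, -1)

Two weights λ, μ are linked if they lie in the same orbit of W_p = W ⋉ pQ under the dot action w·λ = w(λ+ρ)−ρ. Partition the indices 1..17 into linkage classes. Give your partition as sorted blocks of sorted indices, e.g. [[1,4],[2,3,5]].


A_5 Cartan matrix, 5 simple roots permuted; ρ=(1,1,1,1,1).

W_7-reps of the 17 weights in Ā_7 (same 5-coord order as C):

  λ_1+ρ ↦ (2, 0, 0, 1, 1);  λ_2+ρ ↦ (2, 0, 4, 0, 0);  λ_3+ρ ↦ (2, 0, 4, 0, 0);  λ_4+ρ ↦ (0, 0, 1, 3, 0);  λ_5+ρ ↦ (2, 0, 4, 0, 0);  λ_6+ρ ↦ (1, 1, 1, 0, 1);  λ_7+ρ ↦ (1, 1, 1, 0, 1);  λ_8+ρ ↦ (1, 1, 1, 0, 1);  λ_9+ρ ↦ (1, 1, 1, 0, 1);  λ_10+ρ ↦ (0, 0, 1, 3, 0);  λ_11+ρ ↦ (2, 0, 4, 0, 0);  λ_12+ρ ↦ (1, 1, 3, 2, 0);  λ_13+ρ ↦ (2, 0, 4, 0, 0);  λ_14+ρ ↦ (0, 0, 1, 3, 0);  λ_15+ρ ↦ (1, 1, 3, 2, 0);  λ_16+ρ ↦ (2, 0, 0, 1, 1);  λ_17+ρ ↦ (0, 0, 1, 3, 0)

The 17 indices split into 5 linkage classes (same alcove rep ⇔ same W_7-dot-orbit):

[[1, 16], [2, 3, 5, 11, 13], [4, 10, 14, 17], [6, 7, 8, 9], [12, 15]]


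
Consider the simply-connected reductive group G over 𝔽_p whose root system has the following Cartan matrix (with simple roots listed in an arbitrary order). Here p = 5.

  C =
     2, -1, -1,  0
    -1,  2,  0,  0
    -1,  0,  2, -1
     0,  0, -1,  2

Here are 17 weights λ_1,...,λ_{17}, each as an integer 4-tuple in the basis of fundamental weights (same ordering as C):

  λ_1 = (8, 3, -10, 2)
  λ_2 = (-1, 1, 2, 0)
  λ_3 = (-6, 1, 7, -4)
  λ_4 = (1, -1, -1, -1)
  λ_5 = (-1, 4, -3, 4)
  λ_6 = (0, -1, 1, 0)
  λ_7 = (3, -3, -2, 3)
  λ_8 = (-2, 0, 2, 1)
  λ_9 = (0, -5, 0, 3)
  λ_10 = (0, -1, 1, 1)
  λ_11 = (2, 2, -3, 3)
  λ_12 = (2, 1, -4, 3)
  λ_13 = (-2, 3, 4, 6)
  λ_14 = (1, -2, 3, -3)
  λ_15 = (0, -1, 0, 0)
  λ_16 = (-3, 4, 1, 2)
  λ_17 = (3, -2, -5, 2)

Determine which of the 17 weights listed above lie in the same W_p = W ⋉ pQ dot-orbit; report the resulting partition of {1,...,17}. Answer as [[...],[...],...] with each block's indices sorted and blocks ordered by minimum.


A_4 Cartan matrix, 4 simple roots permuted; ρ=(1,1,1,1).

W_5-reps of the 17 weights in Ā_5 (same 4-coord order as C):

    1: (1, 0, 2, 1)
    2: (0, 1, 3, 0)
    3: (2, 0, 0, 0)
    4: (2, 0, 0, 0)
    5: (2, 0, 0, 0)
    6: (1, 0, 2, 1)
    7: (1, 0, 1, 1)
    8: (1, 0, 2, 2)
    9: (1, 0, 2, 1)
    10: (1, 0, 2, 2)
    11: (1, 0, 1, 1)
    12: (0, 1, 3, 0)
    13: (0, 1, 3, 0)
    14: (1, 0, 2, 1)
    15: (1, 0, 1, 1)
    16: (2, 0, 0, 0)
    17: (1, 0, 2, 1)

Linkage partition of the 17 weights (5 classes, p=5):

[[1, 6, 9, 14, 17], [2, 12, 13], [3, 4, 5, 16], [7, 11, 15], [8, 10]]


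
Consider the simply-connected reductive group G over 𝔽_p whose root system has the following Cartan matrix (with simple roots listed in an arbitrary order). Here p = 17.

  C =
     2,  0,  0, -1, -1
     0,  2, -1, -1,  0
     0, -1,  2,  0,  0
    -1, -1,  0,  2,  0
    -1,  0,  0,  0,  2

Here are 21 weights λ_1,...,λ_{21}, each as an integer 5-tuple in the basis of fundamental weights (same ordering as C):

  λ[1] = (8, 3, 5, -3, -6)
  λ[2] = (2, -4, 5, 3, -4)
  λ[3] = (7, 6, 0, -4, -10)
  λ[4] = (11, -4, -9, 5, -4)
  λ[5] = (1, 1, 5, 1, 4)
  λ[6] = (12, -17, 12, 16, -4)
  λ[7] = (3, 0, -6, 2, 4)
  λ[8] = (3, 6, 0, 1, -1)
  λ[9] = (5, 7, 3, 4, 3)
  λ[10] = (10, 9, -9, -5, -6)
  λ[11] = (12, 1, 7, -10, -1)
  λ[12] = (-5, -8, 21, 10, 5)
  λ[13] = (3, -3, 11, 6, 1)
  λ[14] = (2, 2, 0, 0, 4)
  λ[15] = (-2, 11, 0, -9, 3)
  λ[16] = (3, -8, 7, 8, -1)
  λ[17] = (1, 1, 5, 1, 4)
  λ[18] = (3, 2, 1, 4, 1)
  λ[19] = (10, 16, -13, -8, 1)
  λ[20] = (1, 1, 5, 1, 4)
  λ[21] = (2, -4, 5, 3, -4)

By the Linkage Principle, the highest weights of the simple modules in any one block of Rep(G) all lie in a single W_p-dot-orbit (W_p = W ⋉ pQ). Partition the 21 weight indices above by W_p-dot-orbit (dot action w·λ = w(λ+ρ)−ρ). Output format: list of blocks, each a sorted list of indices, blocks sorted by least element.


Cartan matrix: type A_5 (|W|=720); un-permuting the 5 rows.

Folding the 21 weights λ_j+ρ into Ā_17 (reps in the given 5-coord order):

  λ_1 → (2, 2, 6, 2, 5);  λ_2 → (0, 3, 3, 1, 3);  λ_3 → (3, 3, 1, 1, 5);  λ_4 → (4, 3, 2, 5, 2);  λ_5 → (2, 2, 6, 2, 5);  λ_6 → (0, 3, 3, 1, 3);  λ_7 → (3, 3, 1, 1, 5);  λ_8 → (4, 7, 1, 2, 0);  λ_9 → (0, 2, 4, 5, 4);  λ_10 → (2, 2, 6, 2, 5);  λ_11 → (4, 7, 1, 2, 0);  λ_12 → (0, 2, 4, 5, 4);  λ_13 → (0, 2, 4, 5, 4);  λ_14 → (3, 3, 1, 1, 5);  λ_15 → (3, 3, 1, 1, 5);  λ_16 → (4, 7, 1, 2, 0);  λ_17 → (2, 2, 6, 2, 5);  λ_18 → (4, 3, 2, 5, 2);  λ_19 → (0, 2, 4, 5, 4);  λ_20 → (2, 2, 6, 2, 5);  λ_21 → (0, 3, 3, 1, 3)

These 21 weights hit 6 W_17-dot-orbits; sizes (5, 3, 4, 2, 3, 4):

[[1, 5, 10, 17, 20], [2, 6, 21], [3, 7, 14, 15], [4, 18], [8, 11, 16], [9, 12, 13, 19]]


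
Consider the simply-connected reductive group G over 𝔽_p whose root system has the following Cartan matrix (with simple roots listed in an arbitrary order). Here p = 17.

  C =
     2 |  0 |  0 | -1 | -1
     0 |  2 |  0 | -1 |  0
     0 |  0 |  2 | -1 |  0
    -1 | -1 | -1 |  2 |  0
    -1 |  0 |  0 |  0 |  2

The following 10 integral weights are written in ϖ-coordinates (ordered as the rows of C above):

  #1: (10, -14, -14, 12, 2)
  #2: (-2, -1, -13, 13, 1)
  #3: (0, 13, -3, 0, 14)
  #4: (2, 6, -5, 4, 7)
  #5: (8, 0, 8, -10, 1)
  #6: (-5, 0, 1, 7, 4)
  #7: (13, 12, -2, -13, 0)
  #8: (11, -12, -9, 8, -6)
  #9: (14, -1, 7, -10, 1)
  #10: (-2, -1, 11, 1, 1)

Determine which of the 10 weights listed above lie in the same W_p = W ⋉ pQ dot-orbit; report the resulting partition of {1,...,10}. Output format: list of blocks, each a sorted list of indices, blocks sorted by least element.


Type D_5, rank 5, |W|=1920; reorder rows/cols to standard.

Ā_17 reps of the 10 weights (D_5, coords as presented):

  λ_1+ρ ↦ (1, 0, 0, 3, 7)
  λ_2+ρ ↦ (1, 0, 12, 1, 1)
  λ_3+ρ ↦ (1, 0, 12, 1, 1)
  λ_4+ρ ↦ (1, 1, 2, 4, 1)
  λ_5+ρ ↦ (0, 8, 0, 1, 2)
  λ_6+ρ ↦ (1, 1, 2, 4, 1)
  λ_7+ρ ↦ (1, 0, 12, 1, 1)
  λ_8+ρ ↦ (1, 1, 2, 4, 1)
  λ_9+ρ ↦ (0, 8, 0, 1, 2)
  λ_10+ρ ↦ (1, 0, 12, 1, 1)

These 10 weights hit 4 W_17-dot-orbits; sizes (1, 4, 3, 2):

[[1], [2, 3, 7, 10], [4, 6, 8], [5, 9]]


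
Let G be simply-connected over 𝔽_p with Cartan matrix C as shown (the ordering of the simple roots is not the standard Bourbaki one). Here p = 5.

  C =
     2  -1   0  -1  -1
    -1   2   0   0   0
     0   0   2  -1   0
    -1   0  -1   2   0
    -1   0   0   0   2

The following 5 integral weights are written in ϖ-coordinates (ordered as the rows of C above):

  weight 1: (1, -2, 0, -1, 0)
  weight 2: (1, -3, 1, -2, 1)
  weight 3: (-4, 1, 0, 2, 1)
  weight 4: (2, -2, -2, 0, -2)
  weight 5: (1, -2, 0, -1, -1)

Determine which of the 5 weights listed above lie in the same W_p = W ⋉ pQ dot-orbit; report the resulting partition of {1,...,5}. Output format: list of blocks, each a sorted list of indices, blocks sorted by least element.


Cartan matrix: type D_5 (|W|=1920); un-permuting the 5 rows.

Ā_5 reps of the 5 weights (D_5, coords as presented):

    λ_1 → (1, 1, 1, 0, 1)
    λ_2 → (1, 1, 1, 0, 1)
    λ_3 → (1, 1, 1, 0, 1)
    λ_4 → (1, 1, 1, 0, 1)
    λ_5 → (1, 1, 1, 0, 0)

Linkage partition of the 5 weights (2 classes, p=5):

[[1, 2, 3, 4], [5]]


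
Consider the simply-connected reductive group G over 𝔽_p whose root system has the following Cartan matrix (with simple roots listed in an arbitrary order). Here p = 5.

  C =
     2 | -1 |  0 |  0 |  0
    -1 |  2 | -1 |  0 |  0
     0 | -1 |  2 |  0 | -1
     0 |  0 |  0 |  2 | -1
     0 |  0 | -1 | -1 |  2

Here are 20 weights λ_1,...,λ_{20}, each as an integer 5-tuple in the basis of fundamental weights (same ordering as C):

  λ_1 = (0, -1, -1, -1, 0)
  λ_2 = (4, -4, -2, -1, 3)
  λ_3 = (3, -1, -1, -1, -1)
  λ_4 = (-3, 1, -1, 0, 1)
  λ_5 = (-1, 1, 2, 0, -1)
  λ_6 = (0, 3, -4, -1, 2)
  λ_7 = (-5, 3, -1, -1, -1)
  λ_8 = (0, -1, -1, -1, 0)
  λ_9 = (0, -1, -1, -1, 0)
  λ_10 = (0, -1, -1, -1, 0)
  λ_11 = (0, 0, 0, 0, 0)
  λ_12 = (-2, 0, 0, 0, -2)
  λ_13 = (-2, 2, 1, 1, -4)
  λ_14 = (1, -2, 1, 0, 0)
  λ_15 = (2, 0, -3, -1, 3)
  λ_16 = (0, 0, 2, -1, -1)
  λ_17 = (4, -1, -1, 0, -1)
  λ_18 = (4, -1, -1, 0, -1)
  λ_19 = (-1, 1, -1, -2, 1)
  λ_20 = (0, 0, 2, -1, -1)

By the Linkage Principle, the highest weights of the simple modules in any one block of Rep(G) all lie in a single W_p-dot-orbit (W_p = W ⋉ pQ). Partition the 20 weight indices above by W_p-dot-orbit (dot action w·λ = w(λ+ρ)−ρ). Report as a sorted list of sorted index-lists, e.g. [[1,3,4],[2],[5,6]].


Dynkin diagram of C (from the 8 off-diagonal −1 entries): A_5.

λ_j+ρ reflected into Ā_5 (⟨·,θ^∨⟩≤5); 5-tuples as given:

  λ_1 → (1, 0, 0, 0, 1)
  λ_2 → (1, 1, 3, 0, 0)
  λ_3 → (4, 0, 0, 0, 0)
  λ_4 → (2, 0, 0, 1, 2)
  λ_5 → (1, 1, 3, 0, 0)
  λ_6 → (1, 1, 3, 0, 0)
  λ_7 → (4, 0, 0, 0, 0)
  λ_8 → (1, 0, 0, 0, 1)
  λ_9 → (1, 0, 0, 0, 1)
  λ_10 → (1, 0, 0, 0, 1)
  λ_11 → (1, 1, 1, 1, 1)
  λ_12 → (1, 0, 0, 0, 1)
  λ_13 → (1, 1, 1, 1, 1)
  λ_14 → (1, 1, 1, 1, 1)
  λ_15 → (1, 1, 1, 1, 1)
  λ_16 → (1, 1, 3, 0, 0)
  λ_17 → (4, 0, 0, 0, 0)
  λ_18 → (4, 0, 0, 0, 0)
  λ_19 → (0, 2, 0, 1, 1)
  λ_20 → (1, 1, 3, 0, 0)

These 20 weights hit 6 W_5-dot-orbits; sizes (5, 5, 4, 1, 4, 1):

[[1, 8, 9, 10, 12], [2, 5, 6, 16, 20], [3, 7, 17, 18], [4], [11, 13, 14, 15], [19]]


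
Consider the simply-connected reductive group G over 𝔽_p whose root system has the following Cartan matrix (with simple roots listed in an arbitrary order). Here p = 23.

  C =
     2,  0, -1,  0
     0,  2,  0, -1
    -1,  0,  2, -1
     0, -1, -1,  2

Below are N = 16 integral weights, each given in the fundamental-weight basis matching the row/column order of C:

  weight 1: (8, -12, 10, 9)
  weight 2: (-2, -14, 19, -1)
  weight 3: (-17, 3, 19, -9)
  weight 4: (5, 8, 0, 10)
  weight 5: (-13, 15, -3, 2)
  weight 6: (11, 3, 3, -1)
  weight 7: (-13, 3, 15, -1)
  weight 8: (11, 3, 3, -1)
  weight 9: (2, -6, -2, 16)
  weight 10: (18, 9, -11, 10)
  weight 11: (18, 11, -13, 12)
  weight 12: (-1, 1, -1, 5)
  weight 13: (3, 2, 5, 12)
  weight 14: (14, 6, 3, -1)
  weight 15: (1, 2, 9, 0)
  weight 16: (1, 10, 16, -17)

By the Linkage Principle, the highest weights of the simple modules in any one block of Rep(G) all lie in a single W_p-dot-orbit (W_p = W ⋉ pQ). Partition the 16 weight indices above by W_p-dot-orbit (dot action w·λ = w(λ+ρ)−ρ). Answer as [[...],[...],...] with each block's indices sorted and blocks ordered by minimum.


A_4 Cartan matrix, 4 simple roots permuted; ρ=(1,1,1,1).

Alcove-folded reps (p=23, 16 weights, presented ϖ-order):

    λ_1 → (2, 3, 10, 1)
    λ_2 → (1, 0, 6, 13)
    λ_3 → (12, 4, 4, 0)
    λ_4 → (2, 5, 1, 11)
    λ_5 → (2, 5, 1, 11)
    λ_6 → (12, 4, 4, 0)
    λ_7 → (12, 4, 4, 0)
    λ_8 → (12, 4, 4, 0)
    λ_9 → (2, 5, 1, 11)
    λ_10 → (2, 3, 10, 1)
    λ_11 → (2, 3, 10, 1)
    λ_12 → (0, 2, 0, 6)
    λ_13 → (1, 0, 6, 13)
    λ_14 → (12, 4, 4, 0)
    λ_15 → (2, 3, 10, 1)
    λ_16 → (2, 5, 1, 11)

These 16 weights hit 5 W_23-dot-orbits; sizes (4, 2, 5, 4, 1):

[[1, 10, 11, 15], [2, 13], [3, 6, 7, 8, 14], [4, 5, 9, 16], [12]]


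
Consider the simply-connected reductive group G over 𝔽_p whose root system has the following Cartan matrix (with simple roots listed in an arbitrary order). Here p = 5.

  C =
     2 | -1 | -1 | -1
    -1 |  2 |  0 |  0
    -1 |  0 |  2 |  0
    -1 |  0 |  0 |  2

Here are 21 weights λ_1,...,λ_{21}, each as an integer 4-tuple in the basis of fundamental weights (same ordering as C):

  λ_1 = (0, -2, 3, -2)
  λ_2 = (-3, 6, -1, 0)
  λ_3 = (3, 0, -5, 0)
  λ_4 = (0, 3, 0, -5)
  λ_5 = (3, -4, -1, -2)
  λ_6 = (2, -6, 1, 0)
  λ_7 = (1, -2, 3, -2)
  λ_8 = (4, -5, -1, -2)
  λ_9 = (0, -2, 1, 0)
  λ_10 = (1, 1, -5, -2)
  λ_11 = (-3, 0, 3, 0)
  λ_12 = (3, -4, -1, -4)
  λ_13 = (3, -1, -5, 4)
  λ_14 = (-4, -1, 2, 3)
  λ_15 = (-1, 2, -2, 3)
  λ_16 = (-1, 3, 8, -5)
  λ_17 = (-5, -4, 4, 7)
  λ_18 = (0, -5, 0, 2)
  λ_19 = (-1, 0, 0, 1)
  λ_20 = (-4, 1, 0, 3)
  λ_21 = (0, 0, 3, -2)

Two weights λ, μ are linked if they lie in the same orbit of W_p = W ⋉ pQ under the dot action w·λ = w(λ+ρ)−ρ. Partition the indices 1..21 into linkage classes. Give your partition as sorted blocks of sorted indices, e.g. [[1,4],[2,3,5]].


Type D_4, rank 4, |W|=192; reorder rows/cols to standard.

λ_j+ρ reflected into Ā_5 (⟨·,θ^∨⟩≤5); 4-tuples as given:

  [1] (1, 0, 3, 0);  [2] (0, 3, 0, 1);  [3] (1, 0, 3, 0);  [4] (0, 1, 2, 1);  [5] (0, 3, 0, 1);  [6] (0, 3, 0, 1);  [7] (1, 0, 3, 0);  [8] (0, 4, 0, 1);  [9] (0, 1, 2, 1);  [10] (0, 1, 1, 2);  [11] (0, 1, 2, 1);  [12] (0, 1, 2, 1);  [13] (0, 4, 0, 1);  [14] (0, 3, 0, 1);  [15] (0, 1, 1, 2);  [16] (1, 0, 3, 0);  [17] (0, 1, 1, 2);  [18] (1, 1, 2, 0);  [19] (0, 1, 1, 2);  [20] (0, 1, 2, 1);  [21] (1, 0, 3, 0)

The 21 indices split into 6 linkage classes (same alcove rep ⇔ same W_5-dot-orbit):

[[1, 3, 7, 16, 21], [2, 5, 6, 14], [4, 9, 11, 12, 20], [8, 13], [10, 15, 17, 19], [18]]


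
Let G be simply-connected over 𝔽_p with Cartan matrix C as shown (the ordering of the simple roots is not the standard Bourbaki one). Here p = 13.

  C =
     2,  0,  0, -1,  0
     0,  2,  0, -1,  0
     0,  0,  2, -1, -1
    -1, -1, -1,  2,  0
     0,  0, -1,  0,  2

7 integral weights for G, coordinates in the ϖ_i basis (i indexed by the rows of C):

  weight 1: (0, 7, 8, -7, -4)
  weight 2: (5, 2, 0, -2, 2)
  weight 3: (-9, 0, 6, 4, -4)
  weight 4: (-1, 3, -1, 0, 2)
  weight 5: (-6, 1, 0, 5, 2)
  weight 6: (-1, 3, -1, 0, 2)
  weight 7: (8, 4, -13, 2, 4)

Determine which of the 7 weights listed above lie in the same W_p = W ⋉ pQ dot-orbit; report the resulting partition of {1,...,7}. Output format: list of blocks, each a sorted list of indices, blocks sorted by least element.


Cartan matrix: type D_5 (|W|=1920); un-permuting the 5 rows.

Alcove-folded reps (p=13, 7 weights, presented ϖ-order):

  [1] (5, 2, 0, 1, 3);  [2] (5, 2, 0, 1, 3);  [3] (5, 2, 0, 1, 3);  [4] (0, 4, 0, 1, 3);  [5] (5, 2, 0, 1, 3);  [6] (0, 4, 0, 1, 3);  [7] (0, 4, 0, 1, 3)

The 7 indices split into 2 linkage classes (same alcove rep ⇔ same W_13-dot-orbit):

[[1, 2, 3, 5], [4, 6, 7]]


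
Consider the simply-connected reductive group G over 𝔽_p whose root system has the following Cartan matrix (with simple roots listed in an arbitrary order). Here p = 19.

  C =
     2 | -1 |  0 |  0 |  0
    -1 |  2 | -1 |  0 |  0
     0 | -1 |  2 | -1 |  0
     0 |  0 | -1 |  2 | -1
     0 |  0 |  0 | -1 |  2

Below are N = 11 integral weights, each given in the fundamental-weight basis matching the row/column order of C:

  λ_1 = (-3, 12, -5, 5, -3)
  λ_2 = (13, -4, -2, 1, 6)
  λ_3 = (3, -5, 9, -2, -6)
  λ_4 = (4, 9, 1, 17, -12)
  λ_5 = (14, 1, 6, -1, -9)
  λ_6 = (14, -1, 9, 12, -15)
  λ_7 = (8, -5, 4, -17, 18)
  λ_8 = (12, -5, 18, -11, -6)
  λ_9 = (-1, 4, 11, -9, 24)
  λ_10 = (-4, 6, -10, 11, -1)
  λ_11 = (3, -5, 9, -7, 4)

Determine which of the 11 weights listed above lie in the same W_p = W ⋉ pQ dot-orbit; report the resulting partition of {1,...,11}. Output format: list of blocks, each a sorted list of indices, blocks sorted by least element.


Dynkin diagram of C (from the 8 off-diagonal −1 entries): A_5.

Folding the 11 weights λ_j+ρ into Ā_19 (reps in the given 5-coord order):

  λ_1+ρ ↦ (2, 7, 4, 0, 2);  λ_2+ρ ↦ (10, 1, 1, 2, 5);  λ_3+ρ ↦ (0, 4, 0, 5, 1);  λ_4+ρ ↦ (10, 1, 1, 2, 5);  λ_5+ρ ↦ (10, 1, 1, 2, 5);  λ_6+ρ ↦ (0, 4, 0, 5, 1);  λ_7+ρ ↦ (6, 5, 4, 1, 3);  λ_8+ρ ↦ (0, 4, 0, 5, 1);  λ_9+ρ ↦ (5, 4, 6, 2, 2);  λ_10+ρ ↦ (2, 3, 4, 3, 0);  λ_11+ρ ↦ (0, 4, 0, 5, 1)

These 11 weights hit 6 W_19-dot-orbits; sizes (1, 3, 4, 1, 1, 1):

[[1], [2, 4, 5], [3, 6, 8, 11], [7], [9], [10]]


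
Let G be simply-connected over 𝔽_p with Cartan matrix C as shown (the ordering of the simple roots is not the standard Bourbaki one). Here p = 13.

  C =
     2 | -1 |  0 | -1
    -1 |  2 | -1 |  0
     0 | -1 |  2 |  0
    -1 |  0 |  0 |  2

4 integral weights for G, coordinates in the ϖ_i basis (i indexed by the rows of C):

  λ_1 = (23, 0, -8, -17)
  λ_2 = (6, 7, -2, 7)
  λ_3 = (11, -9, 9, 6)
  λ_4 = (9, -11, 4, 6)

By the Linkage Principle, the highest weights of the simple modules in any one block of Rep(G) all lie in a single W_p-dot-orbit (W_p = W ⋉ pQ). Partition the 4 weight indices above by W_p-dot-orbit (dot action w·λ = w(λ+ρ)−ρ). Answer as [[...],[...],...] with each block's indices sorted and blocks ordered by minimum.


Dynkin diagram of C (from the 6 off-diagonal −1 entries): A_4.

Folding the 4 weights λ_j+ρ into Ā_13 (reps in the given 4-coord order):

  λ_1+ρ ↦ (3, 2, 6, 1)
  λ_2+ρ ↦ (3, 2, 6, 1)
  λ_3+ρ ↦ (3, 2, 6, 1)
  λ_4+ρ ↦ (0, 5, 1, 3)

Linkage partition of the 4 weights (2 classes, p=13):

[[1, 2, 3], [4]]


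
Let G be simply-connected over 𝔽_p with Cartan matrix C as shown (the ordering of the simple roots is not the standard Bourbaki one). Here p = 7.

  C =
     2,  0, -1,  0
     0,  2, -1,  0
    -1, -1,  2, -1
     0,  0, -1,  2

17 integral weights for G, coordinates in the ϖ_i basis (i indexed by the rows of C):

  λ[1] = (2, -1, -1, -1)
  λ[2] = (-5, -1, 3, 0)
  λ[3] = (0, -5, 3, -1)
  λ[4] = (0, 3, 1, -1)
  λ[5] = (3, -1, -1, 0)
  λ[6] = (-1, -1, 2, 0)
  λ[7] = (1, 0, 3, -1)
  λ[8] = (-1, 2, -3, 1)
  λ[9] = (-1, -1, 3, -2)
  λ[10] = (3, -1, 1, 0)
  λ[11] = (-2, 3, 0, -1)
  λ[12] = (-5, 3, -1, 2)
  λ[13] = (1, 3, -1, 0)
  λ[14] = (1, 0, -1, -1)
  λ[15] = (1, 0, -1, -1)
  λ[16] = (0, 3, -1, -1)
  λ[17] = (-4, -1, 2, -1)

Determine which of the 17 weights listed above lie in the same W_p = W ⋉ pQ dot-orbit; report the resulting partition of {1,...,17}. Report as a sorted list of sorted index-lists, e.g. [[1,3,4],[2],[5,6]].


Dynkin diagram of C (from the 6 off-diagonal −1 entries): D_4.

W_7-reps of the 17 weights in Ā_7 (same 4-coord order as C):

    λ_1 → (3, 0, 0, 0)
    λ_2 → (4, 0, 0, 1)
    λ_3 → (1, 4, 0, 0)
    λ_4 → (1, 4, 0, 0)
    λ_5 → (4, 0, 0, 1)
    λ_6 → (0, 0, 3, 1)
    λ_7 → (2, 1, 0, 0)
    λ_8 → (2, 1, 0, 0)
    λ_9 → (0, 0, 3, 1)
    λ_10 → (4, 0, 0, 1)
    λ_11 → (1, 4, 0, 0)
    λ_12 → (0, 0, 3, 1)
    λ_13 → (2, 4, 0, 1)
    λ_14 → (2, 1, 0, 0)
    λ_15 → (2, 1, 0, 0)
    λ_16 → (1, 4, 0, 0)
    λ_17 → (3, 0, 0, 0)

The 17 indices split into 6 linkage classes (same alcove rep ⇔ same W_7-dot-orbit):

[[1, 17], [2, 5, 10], [3, 4, 11, 16], [6, 9, 12], [7, 8, 14, 15], [13]]


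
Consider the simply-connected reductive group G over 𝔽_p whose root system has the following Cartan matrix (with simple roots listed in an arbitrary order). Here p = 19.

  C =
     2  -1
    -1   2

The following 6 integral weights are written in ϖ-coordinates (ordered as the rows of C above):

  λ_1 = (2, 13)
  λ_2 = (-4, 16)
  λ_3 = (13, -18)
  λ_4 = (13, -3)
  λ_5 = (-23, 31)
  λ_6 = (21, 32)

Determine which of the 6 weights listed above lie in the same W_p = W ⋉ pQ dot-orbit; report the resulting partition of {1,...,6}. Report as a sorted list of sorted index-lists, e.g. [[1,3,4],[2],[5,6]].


Dynkin diagram of C (from the 2 off-diagonal −1 entries): A_2.

Each λ_j+ρ reduced to Ā_19; 2-tuples below use C's row order:

  1: (3, 14);  2: (3, 14);  3: (3, 14);  4: (12, 2);  5: (6, 3);  6: (3, 14)

Linkage partition of the 6 weights (3 classes, p=19):

[[1, 2, 3, 6], [4], [5]]


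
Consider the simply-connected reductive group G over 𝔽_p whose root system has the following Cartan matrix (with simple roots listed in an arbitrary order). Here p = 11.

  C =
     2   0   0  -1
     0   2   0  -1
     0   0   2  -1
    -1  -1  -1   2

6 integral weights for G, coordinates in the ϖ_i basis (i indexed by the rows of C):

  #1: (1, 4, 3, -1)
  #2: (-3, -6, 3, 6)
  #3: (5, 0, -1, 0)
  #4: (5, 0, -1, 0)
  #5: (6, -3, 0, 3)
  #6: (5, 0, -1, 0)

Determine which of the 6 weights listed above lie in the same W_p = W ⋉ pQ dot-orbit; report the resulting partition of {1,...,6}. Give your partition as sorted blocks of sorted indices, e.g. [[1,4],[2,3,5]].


Root system D_4: the 4×4 matrix C matches after relabeling.

Alcove-folded reps (p=11, 6 weights, presented ϖ-order):

  1: (2, 5, 4, 0);  2: (2, 5, 4, 0);  3: (6, 1, 0, 1);  4: (6, 1, 0, 1);  5: (6, 1, 0, 1);  6: (6, 1, 0, 1)

The 6 indices split into 2 linkage classes (same alcove rep ⇔ same W_11-dot-orbit):

[[1, 2], [3, 4, 5, 6]]


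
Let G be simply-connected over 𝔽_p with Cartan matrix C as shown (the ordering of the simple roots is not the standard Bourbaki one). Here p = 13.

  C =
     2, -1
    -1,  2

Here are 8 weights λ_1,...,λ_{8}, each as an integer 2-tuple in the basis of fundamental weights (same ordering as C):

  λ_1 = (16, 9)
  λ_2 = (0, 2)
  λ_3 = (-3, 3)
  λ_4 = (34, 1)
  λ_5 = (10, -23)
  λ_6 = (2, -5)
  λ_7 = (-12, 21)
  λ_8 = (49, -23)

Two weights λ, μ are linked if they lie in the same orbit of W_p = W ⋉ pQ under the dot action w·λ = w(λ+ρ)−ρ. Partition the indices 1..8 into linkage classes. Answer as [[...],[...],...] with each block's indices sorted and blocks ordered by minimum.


Type A_2, rank 2, |W|=6; reorder rows/cols to standard.

W_13-reps of the 8 weights in Ā_13 (same 2-coord order as C):

    [1] (1, 3)
    [2] (1, 3)
    [3] (2, 2)
    [4] (2, 2)
    [5] (2, 2)
    [6] (1, 3)
    [7] (2, 2)
    [8] (2, 2)

Grouping the 8 weights by Ā_13-representative: 2 linkage classes.

[[1, 2, 6], [3, 4, 5, 7, 8]]


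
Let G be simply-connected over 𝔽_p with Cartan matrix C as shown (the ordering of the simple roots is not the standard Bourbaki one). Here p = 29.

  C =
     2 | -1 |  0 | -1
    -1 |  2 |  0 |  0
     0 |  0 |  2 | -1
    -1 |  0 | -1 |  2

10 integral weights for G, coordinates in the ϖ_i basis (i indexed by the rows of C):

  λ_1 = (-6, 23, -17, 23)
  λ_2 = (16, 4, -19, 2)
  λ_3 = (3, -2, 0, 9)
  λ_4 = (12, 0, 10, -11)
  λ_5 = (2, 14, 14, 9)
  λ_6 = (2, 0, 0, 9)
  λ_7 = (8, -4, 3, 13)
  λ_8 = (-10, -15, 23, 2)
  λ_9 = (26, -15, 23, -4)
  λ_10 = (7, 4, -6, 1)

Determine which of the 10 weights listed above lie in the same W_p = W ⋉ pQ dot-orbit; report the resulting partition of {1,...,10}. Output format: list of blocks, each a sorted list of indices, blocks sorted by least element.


Type A_4, rank 4, |W|=120; reorder rows/cols to standard.

Alcove-folded reps (p=29, 10 weights, presented ϖ-order):

  1: (5, 5, 2, 3);  2: (2, 5, 3, 15);  3: (3, 1, 1, 10);  4: (3, 1, 1, 10);  5: (3, 1, 1, 10);  6: (3, 1, 1, 10);  7: (6, 3, 4, 14);  8: (6, 3, 4, 14);  9: (5, 5, 2, 3);  10: (5, 5, 2, 3)

These 10 weights hit 4 W_29-dot-orbits; sizes (3, 1, 4, 2):

[[1, 9, 10], [2], [3, 4, 5, 6], [7, 8]]


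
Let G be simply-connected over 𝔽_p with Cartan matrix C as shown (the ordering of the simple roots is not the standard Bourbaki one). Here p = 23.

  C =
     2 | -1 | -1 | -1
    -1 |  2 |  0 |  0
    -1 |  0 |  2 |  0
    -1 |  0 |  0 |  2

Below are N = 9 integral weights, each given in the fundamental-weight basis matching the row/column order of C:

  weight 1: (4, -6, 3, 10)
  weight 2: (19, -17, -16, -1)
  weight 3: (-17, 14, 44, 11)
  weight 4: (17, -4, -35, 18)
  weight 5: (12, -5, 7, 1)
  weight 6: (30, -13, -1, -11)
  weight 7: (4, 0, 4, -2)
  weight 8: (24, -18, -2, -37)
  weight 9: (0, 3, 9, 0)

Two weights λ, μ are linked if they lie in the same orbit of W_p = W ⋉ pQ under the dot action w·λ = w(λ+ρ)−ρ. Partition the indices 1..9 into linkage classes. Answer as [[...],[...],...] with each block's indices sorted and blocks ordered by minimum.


D_4 Cartan matrix, 4 simple roots permuted; ρ=(1,1,1,1).

Each λ_j+ρ reduced to Ā_23; 4-tuples below use C's row order:

    1: (0, 5, 4, 11)
    2: (0, 5, 4, 11)
    3: (1, 4, 10, 1)
    4: (0, 5, 4, 11)
    5: (0, 4, 8, 2)
    6: (0, 4, 8, 2)
    7: (4, 1, 5, 1)
    8: (1, 4, 10, 1)
    9: (1, 4, 10, 1)

Grouping the 9 weights by Ā_23-representative: 4 linkage classes.

[[1, 2, 4], [3, 8, 9], [5, 6], [7]]


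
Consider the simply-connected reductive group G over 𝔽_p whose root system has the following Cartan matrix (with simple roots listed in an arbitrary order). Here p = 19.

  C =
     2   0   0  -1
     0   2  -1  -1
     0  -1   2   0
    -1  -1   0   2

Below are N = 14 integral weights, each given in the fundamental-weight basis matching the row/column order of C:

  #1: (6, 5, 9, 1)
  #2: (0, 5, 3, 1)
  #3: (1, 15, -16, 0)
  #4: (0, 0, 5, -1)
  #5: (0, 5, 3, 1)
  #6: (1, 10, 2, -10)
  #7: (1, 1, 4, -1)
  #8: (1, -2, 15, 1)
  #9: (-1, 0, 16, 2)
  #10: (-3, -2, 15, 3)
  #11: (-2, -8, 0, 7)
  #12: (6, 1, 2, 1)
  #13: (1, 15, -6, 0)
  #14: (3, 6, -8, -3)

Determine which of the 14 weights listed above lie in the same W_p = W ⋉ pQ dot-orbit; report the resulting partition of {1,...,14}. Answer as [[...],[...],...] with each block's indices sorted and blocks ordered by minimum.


C ↔ A_4 under row/col permutation; |W(A_4)| = 120.

Ā_19 reps of the 14 weights (A_4, coords as presented):

  [1] (1, 6, 4, 2) · [2] (1, 6, 4, 2) · [3] (2, 1, 15, 1) · [4] (1, 1, 6, 0) · [5] (1, 6, 4, 2) · [6] (7, 2, 3, 2) · [7] (2, 2, 5, 0) · [8] (2, 1, 15, 1) · [9] (2, 1, 15, 1) · [10] (2, 1, 15, 1) · [11] (1, 1, 6, 0) · [12] (7, 2, 3, 2) · [13] (2, 11, 5, 1) · [14] (2, 2, 5, 0)

Linkage partition of the 14 weights (6 classes, p=19):

[[1, 2, 5], [3, 8, 9, 10], [4, 11], [6, 12], [7, 14], [13]]


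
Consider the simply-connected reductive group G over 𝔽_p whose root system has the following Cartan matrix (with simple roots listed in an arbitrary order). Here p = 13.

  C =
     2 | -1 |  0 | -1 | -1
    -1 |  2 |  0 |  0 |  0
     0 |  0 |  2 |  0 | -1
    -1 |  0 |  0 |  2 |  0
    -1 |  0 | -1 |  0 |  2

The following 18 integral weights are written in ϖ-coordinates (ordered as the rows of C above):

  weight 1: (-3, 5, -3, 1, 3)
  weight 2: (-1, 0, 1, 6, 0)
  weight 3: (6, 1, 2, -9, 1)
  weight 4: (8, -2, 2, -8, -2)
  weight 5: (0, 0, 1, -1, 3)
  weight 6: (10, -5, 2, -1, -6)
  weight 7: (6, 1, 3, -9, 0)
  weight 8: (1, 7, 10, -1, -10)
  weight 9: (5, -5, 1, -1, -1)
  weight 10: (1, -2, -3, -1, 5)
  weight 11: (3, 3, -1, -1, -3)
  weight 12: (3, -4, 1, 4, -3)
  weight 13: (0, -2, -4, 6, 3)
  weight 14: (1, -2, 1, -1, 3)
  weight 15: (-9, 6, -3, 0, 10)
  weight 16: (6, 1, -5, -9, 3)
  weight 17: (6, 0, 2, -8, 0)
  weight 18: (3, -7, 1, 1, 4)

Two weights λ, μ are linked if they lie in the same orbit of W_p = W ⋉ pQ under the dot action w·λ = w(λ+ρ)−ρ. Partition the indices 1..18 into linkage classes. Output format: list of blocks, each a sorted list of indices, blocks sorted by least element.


Cartan matrix: type D_5 (|W|=1920); un-permuting the 5 rows.

Folding the 18 weights λ_j+ρ into Ā_13 (reps in the given 5-coord order):

    [1] (2, 4, 2, 0, 0)
    [2] (0, 1, 2, 7, 1)
    [3] (0, 1, 2, 7, 1)
    [4] (0, 1, 2, 7, 1)
    [5] (1, 1, 2, 0, 4)
    [6] (2, 4, 2, 0, 0)
    [7] (0, 1, 3, 7, 1)
    [8] (0, 1, 2, 7, 1)
    [9] (2, 4, 2, 0, 0)
    [10] (1, 1, 2, 0, 4)
    [11] (2, 4, 2, 0, 0)
    [12] (1, 2, 0, 4, 1)
    [13] (0, 1, 3, 7, 1)
    [14] (1, 1, 2, 0, 4)
    [15] (0, 1, 2, 7, 1)
    [16] (0, 1, 3, 7, 1)
    [17] (0, 1, 3, 7, 1)
    [18] (2, 4, 2, 0, 0)

Partition of {1..18} into 5 W_13-dot-orbits:

[[1, 6, 9, 11, 18], [2, 3, 4, 8, 15], [5, 10, 14], [7, 13, 16, 17], [12]]


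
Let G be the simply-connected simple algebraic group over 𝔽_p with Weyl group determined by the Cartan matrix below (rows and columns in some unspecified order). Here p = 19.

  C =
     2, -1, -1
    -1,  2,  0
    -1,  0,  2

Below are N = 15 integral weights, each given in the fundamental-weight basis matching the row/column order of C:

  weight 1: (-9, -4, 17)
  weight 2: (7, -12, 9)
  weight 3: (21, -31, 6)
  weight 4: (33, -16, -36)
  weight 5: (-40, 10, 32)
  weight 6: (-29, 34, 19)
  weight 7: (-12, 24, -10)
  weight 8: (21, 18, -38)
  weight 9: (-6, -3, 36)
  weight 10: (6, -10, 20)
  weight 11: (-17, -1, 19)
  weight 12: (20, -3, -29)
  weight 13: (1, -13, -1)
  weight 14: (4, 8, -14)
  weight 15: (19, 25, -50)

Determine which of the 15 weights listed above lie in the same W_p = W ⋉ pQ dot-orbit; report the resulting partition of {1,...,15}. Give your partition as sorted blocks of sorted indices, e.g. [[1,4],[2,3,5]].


C ↔ A_3 under row/col permutation; |W(A_3)| = 24.

Alcove-folded reps (p=19, 15 weights, presented ϖ-order):

  1: (3, 8, 7)
  2: (3, 8, 7)
  3: (3, 8, 7)
  4: (0, 15, 3)
  5: (8, 1, 5)
  6: (3, 8, 7)
  7: (8, 1, 5)
  8: (0, 15, 3)
  9: (11, 2, 1)
  10: (0, 2, 10)
  11: (0, 15, 3)
  12: (0, 2, 10)
  13: (0, 2, 10)
  14: (8, 1, 5)
  15: (3, 8, 7)

Partition of {1..15} into 5 W_19-dot-orbits:

[[1, 2, 3, 6, 15], [4, 8, 11], [5, 7, 14], [9], [10, 12, 13]]


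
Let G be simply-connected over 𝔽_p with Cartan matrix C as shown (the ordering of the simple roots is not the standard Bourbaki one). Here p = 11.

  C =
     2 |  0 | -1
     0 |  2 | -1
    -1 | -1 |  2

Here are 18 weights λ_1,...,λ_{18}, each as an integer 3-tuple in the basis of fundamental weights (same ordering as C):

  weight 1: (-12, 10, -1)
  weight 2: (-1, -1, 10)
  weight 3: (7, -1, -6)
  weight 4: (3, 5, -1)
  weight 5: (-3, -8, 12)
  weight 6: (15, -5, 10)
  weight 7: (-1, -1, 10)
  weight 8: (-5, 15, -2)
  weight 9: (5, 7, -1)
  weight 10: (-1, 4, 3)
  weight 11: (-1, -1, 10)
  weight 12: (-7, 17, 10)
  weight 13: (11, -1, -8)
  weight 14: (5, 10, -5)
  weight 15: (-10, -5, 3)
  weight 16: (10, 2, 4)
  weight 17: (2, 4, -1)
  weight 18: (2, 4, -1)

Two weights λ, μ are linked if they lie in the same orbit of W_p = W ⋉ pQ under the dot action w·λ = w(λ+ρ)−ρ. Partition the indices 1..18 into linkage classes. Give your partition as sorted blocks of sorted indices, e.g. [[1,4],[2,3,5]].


Type A_3, rank 3, |W|=24; reorder rows/cols to standard.

Each λ_j+ρ reduced to Ā_11; 3-tuples below use C's row order:

    λ_1 → (0, 0, 11)
    λ_2 → (0, 0, 11)
    λ_3 → (3, 5, 0)
    λ_4 → (4, 6, 0)
    λ_5 → (0, 5, 4)
    λ_6 → (4, 6, 0)
    λ_7 → (0, 0, 11)
    λ_8 → (4, 6, 0)
    λ_9 → (3, 5, 0)
    λ_10 → (0, 5, 4)
    λ_11 → (0, 0, 11)
    λ_12 → (4, 6, 0)
    λ_13 → (4, 6, 0)
    λ_14 → (0, 5, 4)
    λ_15 → (0, 5, 4)
    λ_16 → (3, 5, 0)
    λ_17 → (3, 5, 0)
    λ_18 → (3, 5, 0)

Grouping the 18 weights by Ā_11-representative: 4 linkage classes.

[[1, 2, 7, 11], [3, 9, 16, 17, 18], [4, 6, 8, 12, 13], [5, 10, 14, 15]]


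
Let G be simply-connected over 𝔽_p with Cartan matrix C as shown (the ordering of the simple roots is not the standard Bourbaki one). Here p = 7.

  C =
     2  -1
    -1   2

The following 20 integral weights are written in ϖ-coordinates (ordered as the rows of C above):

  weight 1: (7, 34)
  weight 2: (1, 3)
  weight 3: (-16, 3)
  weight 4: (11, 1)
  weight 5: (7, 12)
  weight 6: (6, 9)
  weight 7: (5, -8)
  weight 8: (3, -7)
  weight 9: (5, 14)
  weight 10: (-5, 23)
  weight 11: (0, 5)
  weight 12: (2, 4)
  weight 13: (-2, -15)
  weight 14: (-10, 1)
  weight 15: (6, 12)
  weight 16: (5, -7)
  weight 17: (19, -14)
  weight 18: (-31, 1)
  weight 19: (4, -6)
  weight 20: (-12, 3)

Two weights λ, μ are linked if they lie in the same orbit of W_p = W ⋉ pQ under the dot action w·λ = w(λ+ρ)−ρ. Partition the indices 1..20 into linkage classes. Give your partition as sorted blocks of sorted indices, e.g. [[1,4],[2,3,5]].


Dynkin diagram of C (from the 2 off-diagonal −1 entries): A_2.

Alcove-folded reps (p=7, 20 weights, presented ϖ-order):

  [1] (0, 6)
  [2] (2, 4)
  [3] (3, 1)
  [4] (0, 5)
  [5] (1, 6)
  [6] (0, 3)
  [7] (1, 6)
  [8] (2, 4)
  [9] (0, 6)
  [10] (3, 1)
  [11] (1, 6)
  [12] (2, 4)
  [13] (1, 6)
  [14] (0, 5)
  [15] (0, 6)
  [16] (0, 6)
  [17] (0, 6)
  [18] (0, 5)
  [19] (0, 5)
  [20] (0, 3)

The 20 indices split into 6 linkage classes (same alcove rep ⇔ same W_7-dot-orbit):

[[1, 9, 15, 16, 17], [2, 8, 12], [3, 10], [4, 14, 18, 19], [5, 7, 11, 13], [6, 20]]


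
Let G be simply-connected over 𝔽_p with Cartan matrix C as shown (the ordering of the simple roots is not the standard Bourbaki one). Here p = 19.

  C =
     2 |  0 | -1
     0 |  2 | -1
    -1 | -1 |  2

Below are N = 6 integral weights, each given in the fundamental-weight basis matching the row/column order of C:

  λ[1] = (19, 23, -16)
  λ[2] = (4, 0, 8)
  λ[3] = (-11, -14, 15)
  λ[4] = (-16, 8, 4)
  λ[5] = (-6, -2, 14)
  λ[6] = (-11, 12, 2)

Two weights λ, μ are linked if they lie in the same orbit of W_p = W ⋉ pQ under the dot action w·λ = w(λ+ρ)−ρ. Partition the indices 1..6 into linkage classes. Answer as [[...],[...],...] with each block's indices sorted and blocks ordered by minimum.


Cartan matrix: type A_3 (|W|=24); un-permuting the 3 rows.

λ_j+ρ reflected into Ā_19 (⟨·,θ^∨⟩≤19); 3-tuples as given:

    λ_1+ρ ↦ (5, 1, 9)
    λ_2+ρ ↦ (5, 1, 9)
    λ_3+ρ ↦ (3, 6, 7)
    λ_4+ρ ↦ (5, 1, 9)
    λ_5+ρ ↦ (5, 1, 9)
    λ_6+ρ ↦ (3, 6, 7)

The 6 indices split into 2 linkage classes (same alcove rep ⇔ same W_19-dot-orbit):

[[1, 2, 4, 5], [3, 6]]


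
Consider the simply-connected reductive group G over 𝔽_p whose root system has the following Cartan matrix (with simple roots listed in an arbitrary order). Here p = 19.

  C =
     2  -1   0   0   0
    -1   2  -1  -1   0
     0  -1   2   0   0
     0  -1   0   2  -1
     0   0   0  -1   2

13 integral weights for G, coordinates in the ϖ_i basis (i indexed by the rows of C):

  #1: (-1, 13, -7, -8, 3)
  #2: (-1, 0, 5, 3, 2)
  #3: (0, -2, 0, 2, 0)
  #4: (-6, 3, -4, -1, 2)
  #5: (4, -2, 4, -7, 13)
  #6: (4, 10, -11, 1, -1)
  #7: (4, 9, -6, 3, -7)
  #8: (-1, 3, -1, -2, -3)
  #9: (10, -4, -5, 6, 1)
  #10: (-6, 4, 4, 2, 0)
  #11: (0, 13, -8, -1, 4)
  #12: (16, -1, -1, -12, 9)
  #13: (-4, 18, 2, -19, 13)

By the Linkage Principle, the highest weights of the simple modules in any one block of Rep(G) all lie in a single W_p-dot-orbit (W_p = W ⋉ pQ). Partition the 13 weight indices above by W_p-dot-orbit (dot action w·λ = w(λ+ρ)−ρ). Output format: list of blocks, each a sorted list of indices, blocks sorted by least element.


Type D_5, rank 5, |W|=1920; reorder rows/cols to standard.

Each λ_j+ρ reduced to Ā_19; 5-tuples below use C's row order:

  1: (0, 1, 6, 4, 3);  2: (0, 1, 6, 4, 3);  3: (0, 1, 0, 2, 1);  4: (0, 1, 0, 2, 1);  5: (2, 2, 2, 1, 7);  6: (5, 1, 10, 0, 0);  7: (5, 0, 5, 3, 1);  8: (0, 1, 0, 2, 1);  9: (4, 4, 3, 0, 2);  10: (5, 0, 5, 3, 1);  11: (0, 1, 6, 4, 3);  12: (5, 1, 10, 0, 0);  13: (0, 1, 0, 2, 1)

The 13 indices split into 6 linkage classes (same alcove rep ⇔ same W_19-dot-orbit):

[[1, 2, 11], [3, 4, 8, 13], [5], [6, 12], [7, 10], [9]]
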